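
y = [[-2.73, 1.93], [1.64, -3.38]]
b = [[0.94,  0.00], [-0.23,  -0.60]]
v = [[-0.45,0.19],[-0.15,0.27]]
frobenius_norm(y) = 5.03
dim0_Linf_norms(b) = [0.94, 0.6]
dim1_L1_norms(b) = [0.94, 0.83]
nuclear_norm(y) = 6.12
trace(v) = -0.18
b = y @ v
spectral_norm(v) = 0.55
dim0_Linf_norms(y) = [2.73, 3.38]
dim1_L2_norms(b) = [0.94, 0.64]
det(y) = 6.06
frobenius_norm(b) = 1.14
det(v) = -0.09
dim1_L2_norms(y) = [3.34, 3.76]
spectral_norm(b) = 0.98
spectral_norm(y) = 4.87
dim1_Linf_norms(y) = [2.73, 3.38]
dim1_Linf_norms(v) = [0.45, 0.27]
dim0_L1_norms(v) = [0.6, 0.46]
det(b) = -0.56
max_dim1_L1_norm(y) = 5.02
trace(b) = 0.34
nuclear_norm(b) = 1.56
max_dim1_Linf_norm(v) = 0.45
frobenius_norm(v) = 0.58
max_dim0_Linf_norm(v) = 0.45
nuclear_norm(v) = 0.72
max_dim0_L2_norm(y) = 3.89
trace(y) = -6.11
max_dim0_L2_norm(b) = 0.97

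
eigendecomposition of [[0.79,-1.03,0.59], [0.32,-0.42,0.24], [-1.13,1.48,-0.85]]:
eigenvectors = [[-0.55, -0.75, 0.1], [-0.23, -0.20, 0.55], [0.80, 0.63, 0.83]]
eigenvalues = [-0.49, 0.01, -0.0]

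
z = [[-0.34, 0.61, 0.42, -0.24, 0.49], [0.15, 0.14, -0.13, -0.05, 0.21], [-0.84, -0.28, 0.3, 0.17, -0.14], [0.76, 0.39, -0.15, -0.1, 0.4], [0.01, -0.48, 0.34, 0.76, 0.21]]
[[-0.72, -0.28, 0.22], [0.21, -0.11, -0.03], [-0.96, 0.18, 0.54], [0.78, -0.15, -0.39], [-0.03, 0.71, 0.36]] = z @ [[0.96,0.19,-0.66], [0.02,-0.48,0.02], [-0.70,0.43,-0.15], [0.3,0.43,0.48], [-0.08,0.01,0.32]]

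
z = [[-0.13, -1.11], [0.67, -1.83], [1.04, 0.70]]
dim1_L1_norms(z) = [1.24, 2.5, 1.74]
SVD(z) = [[-0.48, 0.19], [-0.84, -0.39], [0.26, -0.9]] @ diag([2.2596843757089613, 1.2297261980525591]) @ [[-0.1, 1.00], [-1.0, -0.10]]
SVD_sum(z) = [[0.11, -1.09], [0.19, -1.88], [-0.06, 0.59]] + [[-0.24, -0.02],  [0.48, 0.05],  [1.10, 0.11]]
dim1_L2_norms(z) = [1.12, 1.95, 1.25]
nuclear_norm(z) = 3.49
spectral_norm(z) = 2.26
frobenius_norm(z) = 2.57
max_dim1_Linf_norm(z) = 1.83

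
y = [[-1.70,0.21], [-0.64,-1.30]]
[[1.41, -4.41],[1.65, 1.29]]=y @ [[-0.93, 2.33], [-0.81, -2.14]]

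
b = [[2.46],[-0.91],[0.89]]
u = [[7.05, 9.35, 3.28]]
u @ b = [[11.75]]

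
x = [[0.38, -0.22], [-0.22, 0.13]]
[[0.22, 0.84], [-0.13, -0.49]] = x @ [[0.4, 1.54],[-0.3, -1.14]]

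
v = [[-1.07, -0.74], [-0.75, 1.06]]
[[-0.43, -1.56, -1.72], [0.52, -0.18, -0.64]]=v @ [[0.04, 1.06, 1.36],[0.52, 0.58, 0.36]]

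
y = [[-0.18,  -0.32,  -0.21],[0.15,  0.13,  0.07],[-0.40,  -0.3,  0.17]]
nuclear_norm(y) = 0.98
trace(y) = 0.12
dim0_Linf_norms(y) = [0.4, 0.32, 0.21]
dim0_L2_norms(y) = [0.46, 0.46, 0.28]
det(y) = 0.01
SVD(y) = [[-0.56,  -0.76,  0.34],[0.31,  0.19,  0.93],[-0.77,  0.62,  0.13]] @ diag([0.6397361071765129, 0.30194111691958514, 0.040856763063108904]) @ [[0.71, 0.7, 0.01], [-0.28, 0.27, 0.92], [0.65, -0.66, 0.39]]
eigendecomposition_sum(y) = [[(0.09+0j), 0.02+0.00j, -0.11+0.00j], [(-0.01+0j), -0.00+0.00j, (0.01-0j)], [-0.20+0.00j, -0.04+0.00j, 0.25-0.00j]] + [[-0.13-0.05j, (-0.17-0.17j), -0.05-0.02j], [0.08+0.08j, 0.07+0.17j, 0.03+0.03j], [-0.10-0.03j, (-0.13-0.11j), -0.04-0.01j]] + [[(-0.13+0.05j), (-0.17+0.17j), -0.05+0.02j], [0.08-0.08j, 0.07-0.17j, 0.03-0.03j], [-0.10+0.03j, (-0.13+0.11j), (-0.04+0.01j)]]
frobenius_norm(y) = 0.71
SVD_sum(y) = [[-0.25,  -0.25,  -0.00], [0.14,  0.14,  0.0], [-0.35,  -0.35,  -0.01]] + [[0.06, -0.06, -0.21], [-0.02, 0.02, 0.05], [-0.05, 0.05, 0.17]] + [[0.01, -0.01, 0.01], [0.02, -0.03, 0.01], [0.0, -0.0, 0.00]]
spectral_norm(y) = 0.64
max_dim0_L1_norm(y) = 0.75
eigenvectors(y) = [[0.39+0.00j, -0.69+0.00j, -0.69-0.00j], [(-0.03+0j), 0.48+0.22j, 0.48-0.22j], [(-0.92+0j), (-0.49+0.04j), (-0.49-0.04j)]]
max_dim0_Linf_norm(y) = 0.4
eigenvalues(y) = [(0.33+0j), (-0.11+0.11j), (-0.11-0.11j)]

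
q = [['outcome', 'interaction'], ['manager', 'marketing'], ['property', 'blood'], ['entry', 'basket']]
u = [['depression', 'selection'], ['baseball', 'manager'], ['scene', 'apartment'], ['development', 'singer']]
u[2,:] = ['scene', 'apartment']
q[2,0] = 'property'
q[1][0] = 'manager'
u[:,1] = ['selection', 'manager', 'apartment', 'singer']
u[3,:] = ['development', 'singer']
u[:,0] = ['depression', 'baseball', 'scene', 'development']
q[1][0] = 'manager'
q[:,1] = ['interaction', 'marketing', 'blood', 'basket']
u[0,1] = 'selection'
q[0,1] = 'interaction'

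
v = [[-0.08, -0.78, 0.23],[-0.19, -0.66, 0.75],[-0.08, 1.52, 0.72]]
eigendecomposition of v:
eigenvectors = [[-0.05, 0.98, -0.52], [0.36, -0.05, -0.7], [0.93, 0.21, 0.49]]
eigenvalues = [1.31, 0.01, -1.34]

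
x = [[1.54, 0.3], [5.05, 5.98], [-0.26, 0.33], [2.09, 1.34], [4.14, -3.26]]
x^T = [[1.54, 5.05, -0.26, 2.09, 4.14], [0.30, 5.98, 0.33, 1.34, -3.26]]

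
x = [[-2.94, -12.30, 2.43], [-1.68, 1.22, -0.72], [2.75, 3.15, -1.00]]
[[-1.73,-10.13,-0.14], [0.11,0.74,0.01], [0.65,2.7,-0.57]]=x @ [[0.07, 0.09, -0.17], [0.09, 0.84, 0.19], [-0.17, 0.19, 0.70]]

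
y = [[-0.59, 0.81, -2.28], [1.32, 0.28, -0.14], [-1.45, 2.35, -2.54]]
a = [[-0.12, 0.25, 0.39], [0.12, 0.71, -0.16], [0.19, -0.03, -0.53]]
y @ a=[[-0.27, 0.50, 0.85], [-0.15, 0.53, 0.54], [-0.03, 1.38, 0.4]]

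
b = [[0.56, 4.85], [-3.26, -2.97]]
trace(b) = -2.41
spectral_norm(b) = 6.17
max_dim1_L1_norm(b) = 6.23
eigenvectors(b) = [[(0.77+0j),0.77-0.00j], [-0.28+0.57j,(-0.28-0.57j)]]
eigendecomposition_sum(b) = [[0.28+2.08j, 2.43+0.82j],[-1.63-0.55j, (-1.49+1.48j)]] + [[(0.28-2.08j), (2.43-0.82j)], [(-1.63+0.55j), -1.49-1.48j]]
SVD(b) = [[0.75, -0.66], [-0.66, -0.75]] @ diag([6.166035625415933, 2.2944726335481795]) @ [[0.42,  0.91],[0.91,  -0.42]]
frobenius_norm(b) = 6.58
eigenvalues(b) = [(-1.2+3.56j), (-1.2-3.56j)]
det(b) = 14.15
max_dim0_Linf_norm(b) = 4.85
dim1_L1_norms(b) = [5.41, 6.23]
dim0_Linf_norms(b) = [3.26, 4.85]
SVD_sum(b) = [[1.93,  4.22], [-1.69,  -3.69]] + [[-1.37,0.63], [-1.57,0.72]]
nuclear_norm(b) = 8.46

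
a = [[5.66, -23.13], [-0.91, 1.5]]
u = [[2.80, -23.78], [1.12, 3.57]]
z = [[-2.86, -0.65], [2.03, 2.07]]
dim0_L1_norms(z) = [4.89, 2.72]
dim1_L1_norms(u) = [26.58, 4.69]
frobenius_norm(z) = 4.12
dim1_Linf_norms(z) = [2.86, 2.07]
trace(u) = 6.37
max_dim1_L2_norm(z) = 2.93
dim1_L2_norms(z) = [2.93, 2.9]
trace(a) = 7.16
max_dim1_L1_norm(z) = 4.1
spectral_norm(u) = 24.19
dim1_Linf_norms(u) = [23.78, 3.57]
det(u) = 36.63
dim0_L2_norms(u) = [3.02, 24.05]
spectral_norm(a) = 23.87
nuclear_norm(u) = 25.70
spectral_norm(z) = 3.96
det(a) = -12.56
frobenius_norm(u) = 24.23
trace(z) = -0.79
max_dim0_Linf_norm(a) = 23.13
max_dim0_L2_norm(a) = 23.18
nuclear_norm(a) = 24.40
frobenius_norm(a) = 23.88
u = a + z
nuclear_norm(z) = 5.12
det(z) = -4.60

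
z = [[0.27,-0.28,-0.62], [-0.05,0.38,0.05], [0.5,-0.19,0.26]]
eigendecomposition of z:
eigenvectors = [[(-0.73+0j), -0.73-0.00j, 0.26+0.00j], [0.05-0.07j, (0.05+0.07j), (0.87+0j)], [(-0+0.68j), -0.00-0.68j, -0.42+0.00j]]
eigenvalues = [(0.28+0.55j), (0.28-0.55j), (0.34+0j)]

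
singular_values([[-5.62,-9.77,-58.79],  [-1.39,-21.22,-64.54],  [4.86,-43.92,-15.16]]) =[94.44, 38.22, 2.14]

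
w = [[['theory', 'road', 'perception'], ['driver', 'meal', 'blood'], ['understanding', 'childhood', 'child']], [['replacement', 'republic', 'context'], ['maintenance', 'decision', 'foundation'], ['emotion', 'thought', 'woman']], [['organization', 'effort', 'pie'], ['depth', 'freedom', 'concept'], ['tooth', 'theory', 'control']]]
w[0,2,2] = 'child'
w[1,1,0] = 'maintenance'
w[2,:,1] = ['effort', 'freedom', 'theory']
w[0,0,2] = 'perception'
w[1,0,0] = 'replacement'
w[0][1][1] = 'meal'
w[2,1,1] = 'freedom'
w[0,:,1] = ['road', 'meal', 'childhood']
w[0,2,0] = 'understanding'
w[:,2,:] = [['understanding', 'childhood', 'child'], ['emotion', 'thought', 'woman'], ['tooth', 'theory', 'control']]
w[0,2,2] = 'child'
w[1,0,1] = 'republic'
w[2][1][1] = 'freedom'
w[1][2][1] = 'thought'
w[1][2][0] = 'emotion'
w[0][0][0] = 'theory'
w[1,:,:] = [['replacement', 'republic', 'context'], ['maintenance', 'decision', 'foundation'], ['emotion', 'thought', 'woman']]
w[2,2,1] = 'theory'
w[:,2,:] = [['understanding', 'childhood', 'child'], ['emotion', 'thought', 'woman'], ['tooth', 'theory', 'control']]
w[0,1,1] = 'meal'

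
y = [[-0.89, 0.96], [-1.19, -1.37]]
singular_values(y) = [1.83, 1.29]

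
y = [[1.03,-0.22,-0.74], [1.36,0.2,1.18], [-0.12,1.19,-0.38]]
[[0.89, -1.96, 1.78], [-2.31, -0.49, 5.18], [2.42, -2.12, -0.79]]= y @ [[-0.23, -1.28, 2.67], [1.39, -1.49, 0.02], [-1.93, 1.31, 1.31]]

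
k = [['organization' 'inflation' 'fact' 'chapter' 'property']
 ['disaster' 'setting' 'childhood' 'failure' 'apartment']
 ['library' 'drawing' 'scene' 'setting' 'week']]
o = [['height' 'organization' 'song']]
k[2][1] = 'drawing'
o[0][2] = 'song'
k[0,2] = 'fact'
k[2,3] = 'setting'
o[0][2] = 'song'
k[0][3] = 'chapter'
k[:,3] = ['chapter', 'failure', 'setting']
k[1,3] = 'failure'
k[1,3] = 'failure'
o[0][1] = 'organization'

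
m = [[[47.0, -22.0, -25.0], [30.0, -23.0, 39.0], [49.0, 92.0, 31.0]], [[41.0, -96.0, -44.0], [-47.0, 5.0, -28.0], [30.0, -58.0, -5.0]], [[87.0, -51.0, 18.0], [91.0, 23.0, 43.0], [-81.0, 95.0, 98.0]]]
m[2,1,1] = 23.0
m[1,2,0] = 30.0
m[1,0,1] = -96.0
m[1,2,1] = -58.0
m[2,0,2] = 18.0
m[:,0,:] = [[47.0, -22.0, -25.0], [41.0, -96.0, -44.0], [87.0, -51.0, 18.0]]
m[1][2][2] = -5.0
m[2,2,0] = -81.0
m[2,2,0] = -81.0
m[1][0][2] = -44.0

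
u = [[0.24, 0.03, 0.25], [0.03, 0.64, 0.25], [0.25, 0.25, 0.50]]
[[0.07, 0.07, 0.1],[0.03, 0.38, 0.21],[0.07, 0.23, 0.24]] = u @ [[0.31, 0.05, -0.04],[0.05, 0.52, 0.17],[-0.04, 0.17, 0.41]]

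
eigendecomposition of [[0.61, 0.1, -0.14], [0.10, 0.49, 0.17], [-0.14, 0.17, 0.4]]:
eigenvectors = [[-0.38,0.92,0.08], [0.56,0.16,0.81], [-0.73,-0.36,0.58]]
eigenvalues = [0.2, 0.68, 0.62]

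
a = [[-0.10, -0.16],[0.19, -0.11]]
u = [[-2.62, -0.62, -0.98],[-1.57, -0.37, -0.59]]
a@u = [[0.51, 0.12, 0.19], [-0.33, -0.08, -0.12]]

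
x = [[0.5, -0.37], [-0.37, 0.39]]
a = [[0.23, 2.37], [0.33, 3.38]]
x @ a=[[-0.01, -0.07], [0.04, 0.44]]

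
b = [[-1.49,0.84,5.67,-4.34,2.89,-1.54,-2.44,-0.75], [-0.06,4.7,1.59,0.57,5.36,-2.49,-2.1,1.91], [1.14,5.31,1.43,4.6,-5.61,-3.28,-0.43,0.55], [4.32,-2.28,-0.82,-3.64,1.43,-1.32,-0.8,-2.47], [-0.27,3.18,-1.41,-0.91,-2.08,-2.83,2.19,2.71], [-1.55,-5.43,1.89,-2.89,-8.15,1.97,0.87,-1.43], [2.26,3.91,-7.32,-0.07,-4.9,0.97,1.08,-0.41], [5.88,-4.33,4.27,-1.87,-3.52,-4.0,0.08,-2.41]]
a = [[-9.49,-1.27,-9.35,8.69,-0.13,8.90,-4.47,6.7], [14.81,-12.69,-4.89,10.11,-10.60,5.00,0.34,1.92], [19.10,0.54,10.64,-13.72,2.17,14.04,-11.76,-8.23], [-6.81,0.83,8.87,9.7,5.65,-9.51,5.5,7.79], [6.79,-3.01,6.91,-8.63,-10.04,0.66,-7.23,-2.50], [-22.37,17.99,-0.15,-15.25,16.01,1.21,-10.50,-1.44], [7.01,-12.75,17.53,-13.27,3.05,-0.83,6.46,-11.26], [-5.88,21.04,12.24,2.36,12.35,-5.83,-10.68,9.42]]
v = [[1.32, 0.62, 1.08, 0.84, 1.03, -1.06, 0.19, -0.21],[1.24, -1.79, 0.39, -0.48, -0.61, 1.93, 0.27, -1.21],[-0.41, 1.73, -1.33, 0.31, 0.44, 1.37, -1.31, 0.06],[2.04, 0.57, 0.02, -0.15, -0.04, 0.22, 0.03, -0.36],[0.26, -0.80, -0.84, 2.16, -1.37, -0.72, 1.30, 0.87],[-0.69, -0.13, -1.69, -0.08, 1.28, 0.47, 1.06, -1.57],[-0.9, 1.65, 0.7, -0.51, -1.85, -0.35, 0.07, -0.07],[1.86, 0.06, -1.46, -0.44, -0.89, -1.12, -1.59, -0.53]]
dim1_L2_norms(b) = [8.44, 8.24, 9.77, 6.95, 6.12, 10.81, 10.01, 10.45]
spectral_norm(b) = 14.70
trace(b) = -0.44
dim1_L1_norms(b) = [19.96, 18.78, 22.35, 17.08, 15.58, 24.18, 20.92, 26.36]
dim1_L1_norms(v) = [6.35, 7.92, 6.96, 3.43, 8.32, 6.97, 6.1, 7.95]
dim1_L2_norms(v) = [2.5, 3.28, 2.97, 2.17, 3.3, 2.97, 2.8, 3.26]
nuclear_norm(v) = 21.90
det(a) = -180398114.37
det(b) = -145144.94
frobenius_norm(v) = 8.29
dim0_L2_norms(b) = [8.02, 11.39, 10.71, 8.14, 13.33, 7.06, 4.23, 5.1]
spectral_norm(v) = 3.85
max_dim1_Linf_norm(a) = 22.37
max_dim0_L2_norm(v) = 3.52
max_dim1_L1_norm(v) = 8.32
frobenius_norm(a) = 78.82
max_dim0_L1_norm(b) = 33.94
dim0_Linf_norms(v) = [2.04, 1.79, 1.69, 2.16, 1.85, 1.93, 1.59, 1.57]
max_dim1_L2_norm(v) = 3.3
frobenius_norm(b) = 25.43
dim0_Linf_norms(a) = [22.37, 21.04, 17.53, 15.25, 16.01, 14.04, 11.76, 11.26]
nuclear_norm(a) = 172.99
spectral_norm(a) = 52.39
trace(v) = -3.31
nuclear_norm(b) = 58.77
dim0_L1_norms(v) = [8.72, 7.35, 7.51, 4.97, 7.51, 7.24, 5.82, 4.88]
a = b @ v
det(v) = 1250.72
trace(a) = 5.21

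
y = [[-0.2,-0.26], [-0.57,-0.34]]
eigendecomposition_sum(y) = [[0.07,-0.04],[-0.09,0.05]] + [[-0.27, -0.22], [-0.48, -0.39]]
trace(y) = -0.54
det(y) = -0.08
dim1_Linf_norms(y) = [0.26, 0.57]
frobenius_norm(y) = 0.74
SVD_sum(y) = [[-0.26, -0.18],  [-0.54, -0.38]] + [[0.06,-0.08],[-0.03,0.04]]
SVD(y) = [[-0.43, -0.90], [-0.9, 0.43]] @ diag([0.7321900117515413, 0.10953440870921748]) @ [[0.82, 0.57], [-0.57, 0.82]]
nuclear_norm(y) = 0.84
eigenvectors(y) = [[0.63, 0.49],[-0.78, 0.87]]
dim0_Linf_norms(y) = [0.57, 0.34]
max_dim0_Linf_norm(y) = 0.57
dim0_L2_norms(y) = [0.6, 0.43]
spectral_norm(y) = 0.73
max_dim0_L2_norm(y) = 0.6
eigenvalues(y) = [0.12, -0.66]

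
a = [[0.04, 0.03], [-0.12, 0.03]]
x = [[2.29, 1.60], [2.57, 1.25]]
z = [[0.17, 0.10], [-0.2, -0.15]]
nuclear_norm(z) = 0.34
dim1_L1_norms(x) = [3.89, 3.82]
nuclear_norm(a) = 0.17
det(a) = 0.00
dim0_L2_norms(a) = [0.13, 0.04]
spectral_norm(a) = 0.13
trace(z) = 0.02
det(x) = -1.25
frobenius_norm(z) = 0.32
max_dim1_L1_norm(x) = 3.89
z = a @ x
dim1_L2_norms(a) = [0.05, 0.12]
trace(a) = 0.07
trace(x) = 3.54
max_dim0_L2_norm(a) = 0.13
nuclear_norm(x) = 4.30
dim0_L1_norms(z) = [0.37, 0.25]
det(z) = -0.01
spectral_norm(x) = 3.98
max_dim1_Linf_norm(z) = 0.2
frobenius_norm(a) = 0.13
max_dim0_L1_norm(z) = 0.37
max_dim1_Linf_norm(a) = 0.12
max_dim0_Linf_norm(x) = 2.57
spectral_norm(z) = 0.32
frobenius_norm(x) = 4.00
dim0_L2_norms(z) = [0.26, 0.18]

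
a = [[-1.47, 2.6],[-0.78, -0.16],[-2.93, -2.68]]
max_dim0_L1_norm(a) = 5.44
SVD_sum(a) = [[0.73, 0.99], [-0.35, -0.48], [-2.3, -3.14]] + [[-2.2, 1.61], [-0.43, 0.32], [-0.63, 0.46]]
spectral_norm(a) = 4.13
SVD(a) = [[0.30, 0.94], [-0.14, 0.19], [-0.94, 0.27]] @ diag([4.125164017597319, 2.8818781771477338]) @ [[0.59, 0.81], [-0.81, 0.59]]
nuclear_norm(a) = 7.01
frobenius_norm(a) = 5.03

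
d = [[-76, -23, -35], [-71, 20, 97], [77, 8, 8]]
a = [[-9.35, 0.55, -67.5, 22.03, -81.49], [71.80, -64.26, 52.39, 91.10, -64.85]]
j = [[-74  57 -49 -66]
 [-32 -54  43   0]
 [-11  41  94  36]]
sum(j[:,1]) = 44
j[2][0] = -11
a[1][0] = 71.8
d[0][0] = -76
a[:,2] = [-67.5, 52.39]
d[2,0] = 77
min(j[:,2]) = -49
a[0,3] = 22.03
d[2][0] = 77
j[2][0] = -11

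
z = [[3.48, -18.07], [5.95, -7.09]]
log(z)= [[3.26, -3.59], [1.18, 1.16]]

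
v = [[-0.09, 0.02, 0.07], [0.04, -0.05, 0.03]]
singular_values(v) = [0.12, 0.07]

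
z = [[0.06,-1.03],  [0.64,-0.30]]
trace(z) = -0.24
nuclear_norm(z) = 1.69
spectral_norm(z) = 1.11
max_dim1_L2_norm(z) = 1.03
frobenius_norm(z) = 1.25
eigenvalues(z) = [(-0.12+0.79j), (-0.12-0.79j)]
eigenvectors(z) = [[0.79+0.00j,0.79-0.00j], [0.14-0.60j,(0.14+0.6j)]]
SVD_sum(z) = [[0.30,-0.96], [0.14,-0.45]] + [[-0.24, -0.07], [0.50, 0.15]]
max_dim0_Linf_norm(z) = 1.03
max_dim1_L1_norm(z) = 1.09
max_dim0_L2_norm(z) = 1.07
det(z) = 0.64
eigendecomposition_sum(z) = [[(0.03+0.41j),-0.52-0.08j],[0.32+0.05j,(-0.15+0.38j)]] + [[(0.03-0.41j), -0.52+0.08j], [(0.32-0.05j), -0.15-0.38j]]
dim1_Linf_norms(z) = [1.03, 0.64]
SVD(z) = [[-0.9, -0.43], [-0.43, 0.90]] @ diag([1.1089557765063833, 0.5782015961177593]) @ [[-0.30, 0.95], [0.95, 0.3]]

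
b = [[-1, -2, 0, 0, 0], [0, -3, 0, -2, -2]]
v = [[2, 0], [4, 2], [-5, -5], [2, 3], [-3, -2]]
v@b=[[-2, -4, 0, 0, 0], [-4, -14, 0, -4, -4], [5, 25, 0, 10, 10], [-2, -13, 0, -6, -6], [3, 12, 0, 4, 4]]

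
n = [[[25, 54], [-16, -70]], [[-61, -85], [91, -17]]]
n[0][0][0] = 25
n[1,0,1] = -85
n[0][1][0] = -16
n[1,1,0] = 91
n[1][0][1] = -85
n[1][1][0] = 91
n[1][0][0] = -61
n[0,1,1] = -70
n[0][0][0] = 25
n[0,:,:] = [[25, 54], [-16, -70]]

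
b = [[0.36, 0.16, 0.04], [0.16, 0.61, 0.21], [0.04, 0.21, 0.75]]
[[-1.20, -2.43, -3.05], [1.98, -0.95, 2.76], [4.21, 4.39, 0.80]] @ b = [[-0.94, -2.31, -2.85], [0.67, 0.32, 1.95], [2.25, 3.52, 1.69]]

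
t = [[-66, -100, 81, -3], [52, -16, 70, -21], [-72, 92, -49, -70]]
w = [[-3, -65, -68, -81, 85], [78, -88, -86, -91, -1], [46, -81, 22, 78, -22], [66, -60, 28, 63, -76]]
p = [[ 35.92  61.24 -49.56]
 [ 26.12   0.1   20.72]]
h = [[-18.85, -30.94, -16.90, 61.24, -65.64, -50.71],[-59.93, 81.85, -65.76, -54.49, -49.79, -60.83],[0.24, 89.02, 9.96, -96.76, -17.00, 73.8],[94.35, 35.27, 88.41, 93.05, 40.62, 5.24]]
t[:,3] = [-3, -21, -70]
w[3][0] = 66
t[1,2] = 70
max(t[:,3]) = -3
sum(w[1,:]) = -188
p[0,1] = 61.24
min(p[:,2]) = -49.56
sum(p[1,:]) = 46.94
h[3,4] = 40.62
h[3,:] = [94.35, 35.27, 88.41, 93.05, 40.62, 5.24]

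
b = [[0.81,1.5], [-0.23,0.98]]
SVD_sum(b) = [[0.55, 1.59], [0.28, 0.80]] + [[0.26,-0.09], [-0.51,0.18]]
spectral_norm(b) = 1.89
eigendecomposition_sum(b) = [[0.40+0.36j, 0.75-1.15j], [(-0.12+0.18j), 0.49+0.23j]] + [[0.40-0.36j, (0.75+1.15j)], [-0.12-0.18j, (0.49-0.23j)]]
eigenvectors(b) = [[0.93+0.00j, 0.93-0.00j], [(0.05+0.36j), 0.05-0.36j]]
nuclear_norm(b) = 2.49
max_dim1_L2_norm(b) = 1.7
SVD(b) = [[0.89,0.45],[0.45,-0.89]] @ diag([1.8853524344475137, 0.6040249977631984]) @ [[0.33, 0.94],[0.94, -0.33]]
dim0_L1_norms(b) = [1.04, 2.48]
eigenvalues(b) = [(0.9+0.58j), (0.9-0.58j)]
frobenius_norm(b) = 1.98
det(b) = 1.14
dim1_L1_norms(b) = [2.31, 1.21]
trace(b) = 1.79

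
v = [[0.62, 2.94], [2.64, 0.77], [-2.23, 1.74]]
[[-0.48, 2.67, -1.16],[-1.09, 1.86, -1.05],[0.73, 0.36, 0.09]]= v @ [[-0.39, 0.47, -0.30],  [-0.08, 0.81, -0.33]]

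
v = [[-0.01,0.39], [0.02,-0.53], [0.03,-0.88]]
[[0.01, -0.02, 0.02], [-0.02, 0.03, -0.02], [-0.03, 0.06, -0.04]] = v@ [[-0.04, 0.08, -0.06], [0.03, -0.06, 0.04]]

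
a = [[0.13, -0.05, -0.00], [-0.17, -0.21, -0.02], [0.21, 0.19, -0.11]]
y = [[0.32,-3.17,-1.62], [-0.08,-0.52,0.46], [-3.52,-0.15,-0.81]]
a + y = [[0.45, -3.22, -1.62], [-0.25, -0.73, 0.44], [-3.31, 0.04, -0.92]]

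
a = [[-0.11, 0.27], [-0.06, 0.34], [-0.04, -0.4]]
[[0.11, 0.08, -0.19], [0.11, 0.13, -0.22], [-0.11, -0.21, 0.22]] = a@[[-0.25,0.48,0.29], [0.29,0.48,-0.59]]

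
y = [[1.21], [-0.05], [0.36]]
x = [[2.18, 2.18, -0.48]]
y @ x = [[2.64, 2.64, -0.58], [-0.11, -0.11, 0.02], [0.78, 0.78, -0.17]]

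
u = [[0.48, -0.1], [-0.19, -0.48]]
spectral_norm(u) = 0.55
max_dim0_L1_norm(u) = 0.67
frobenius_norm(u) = 0.71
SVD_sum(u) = [[0.26, 0.19],[-0.35, -0.26]] + [[0.22, -0.29], [0.16, -0.22]]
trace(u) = 0.00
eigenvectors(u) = [[0.98, 0.10], [-0.19, 0.99]]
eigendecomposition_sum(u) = [[0.49,-0.05],[-0.10,0.01]] + [[-0.01,-0.05], [-0.1,-0.49]]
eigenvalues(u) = [0.5, -0.5]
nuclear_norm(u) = 1.00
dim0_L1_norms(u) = [0.67, 0.58]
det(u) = -0.25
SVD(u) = [[-0.6, 0.80], [0.8, 0.6]] @ diag([0.546422975141746, 0.4564229751417459]) @ [[-0.80,-0.6], [0.6,-0.8]]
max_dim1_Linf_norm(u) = 0.48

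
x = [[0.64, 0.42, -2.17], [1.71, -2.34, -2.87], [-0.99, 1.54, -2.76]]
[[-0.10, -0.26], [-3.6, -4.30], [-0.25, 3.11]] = x@ [[0.88, -1.37], [1.46, 0.96], [0.59, -0.1]]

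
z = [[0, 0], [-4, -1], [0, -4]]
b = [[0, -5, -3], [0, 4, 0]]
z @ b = [[0, 0, 0], [0, 16, 12], [0, -16, 0]]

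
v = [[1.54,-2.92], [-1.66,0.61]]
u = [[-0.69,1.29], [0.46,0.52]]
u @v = [[-3.2, 2.8], [-0.15, -1.03]]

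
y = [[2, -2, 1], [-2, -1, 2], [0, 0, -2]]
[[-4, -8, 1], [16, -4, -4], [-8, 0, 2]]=y @ [[-4, 0, 1], [0, 4, 0], [4, 0, -1]]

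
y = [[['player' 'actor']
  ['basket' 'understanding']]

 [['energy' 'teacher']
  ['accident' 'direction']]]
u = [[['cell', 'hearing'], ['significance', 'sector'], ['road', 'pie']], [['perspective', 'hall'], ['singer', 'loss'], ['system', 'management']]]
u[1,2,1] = 'management'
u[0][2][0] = 'road'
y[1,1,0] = 'accident'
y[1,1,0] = 'accident'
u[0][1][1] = 'sector'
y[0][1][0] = 'basket'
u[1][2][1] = 'management'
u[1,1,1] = 'loss'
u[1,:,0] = ['perspective', 'singer', 'system']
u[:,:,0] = [['cell', 'significance', 'road'], ['perspective', 'singer', 'system']]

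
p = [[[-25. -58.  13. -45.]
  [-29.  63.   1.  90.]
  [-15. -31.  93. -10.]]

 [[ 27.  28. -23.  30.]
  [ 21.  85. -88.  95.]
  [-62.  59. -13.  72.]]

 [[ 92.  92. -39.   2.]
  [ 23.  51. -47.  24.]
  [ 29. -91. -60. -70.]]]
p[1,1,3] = 95.0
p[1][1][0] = 21.0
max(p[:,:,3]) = 95.0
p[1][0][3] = 30.0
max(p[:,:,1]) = 92.0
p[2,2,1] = -91.0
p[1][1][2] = -88.0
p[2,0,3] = 2.0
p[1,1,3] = 95.0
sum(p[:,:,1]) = 198.0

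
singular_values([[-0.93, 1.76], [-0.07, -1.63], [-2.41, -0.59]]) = [2.59, 2.47]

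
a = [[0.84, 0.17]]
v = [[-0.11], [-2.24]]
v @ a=[[-0.09,-0.02],[-1.88,-0.38]]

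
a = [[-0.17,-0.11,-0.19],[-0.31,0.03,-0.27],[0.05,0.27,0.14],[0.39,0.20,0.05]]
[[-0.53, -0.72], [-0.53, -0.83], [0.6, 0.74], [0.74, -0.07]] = a@[[0.99, -1.07], [1.52, 0.66], [1.0, 4.37]]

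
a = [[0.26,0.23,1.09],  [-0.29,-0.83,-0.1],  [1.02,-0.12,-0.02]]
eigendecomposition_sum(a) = [[0.66-0.00j, 0.04+0.00j, 0.60+0.00j],[(-0.12+0j), -0.01+0.00j, -0.11-0.00j],[(0.57-0j), 0.03+0.00j, (0.52+0j)]] + [[(-0.2+0.01j), (0.1+0.44j), 0.25+0.08j], [(-0.08-0.19j), (-0.41+0.26j), 0.01+0.28j], [0.22+0.00j, (-0.08-0.5j), -0.27-0.11j]] + [[(-0.2-0.01j), 0.10-0.44j, 0.25-0.08j], [-0.08+0.19j, -0.41-0.26j, 0.01-0.28j], [(0.22-0j), -0.08+0.50j, (-0.27+0.11j)]]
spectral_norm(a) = 1.28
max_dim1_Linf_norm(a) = 1.09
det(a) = 0.94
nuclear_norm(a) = 3.00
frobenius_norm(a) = 1.77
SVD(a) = [[-0.78, 0.47, -0.41], [0.44, -0.04, -0.90], [-0.44, -0.88, -0.18]] @ diag([1.2806999604482796, 0.9655518766249316, 0.7578371756873954]) @ [[-0.61, -0.39, -0.69], [-0.79, 0.25, 0.55], [-0.04, 0.89, -0.46]]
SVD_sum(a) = [[0.61, 0.39, 0.70], [-0.34, -0.22, -0.39], [0.34, 0.22, 0.39]] + [[-0.36,0.11,0.25], [0.03,-0.01,-0.02], [0.68,-0.21,-0.47]] + [[0.01, -0.27, 0.14], [0.03, -0.6, 0.31], [0.01, -0.12, 0.06]]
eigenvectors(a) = [[0.74+0.00j, (0.54-0.03j), (0.54+0.03j)], [(-0.14+0j), (0.23+0.53j), (0.23-0.53j)], [(0.65+0j), -0.61+0.00j, (-0.61-0j)]]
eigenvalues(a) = [(1.17+0j), (-0.88+0.16j), (-0.88-0.16j)]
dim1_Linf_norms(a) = [1.09, 0.83, 1.02]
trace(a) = -0.59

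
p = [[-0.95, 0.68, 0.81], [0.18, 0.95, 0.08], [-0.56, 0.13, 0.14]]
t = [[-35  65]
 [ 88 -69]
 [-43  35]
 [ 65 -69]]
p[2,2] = 0.141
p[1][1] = 0.95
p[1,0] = 0.182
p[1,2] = 0.078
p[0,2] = 0.814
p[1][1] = 0.95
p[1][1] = 0.95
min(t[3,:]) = -69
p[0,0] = -0.953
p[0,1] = 0.675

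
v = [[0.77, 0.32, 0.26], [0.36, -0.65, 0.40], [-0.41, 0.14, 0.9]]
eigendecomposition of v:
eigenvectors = [[0.18+0.00j,(-0.06+0.66j),-0.06-0.66j], [(-0.98+0j),(-0.16+0.19j),-0.16-0.19j], [(0.13+0j),-0.71+0.00j,(-0.71-0j)]]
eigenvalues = [(-0.77+0j), (0.89+0.34j), (0.89-0.34j)]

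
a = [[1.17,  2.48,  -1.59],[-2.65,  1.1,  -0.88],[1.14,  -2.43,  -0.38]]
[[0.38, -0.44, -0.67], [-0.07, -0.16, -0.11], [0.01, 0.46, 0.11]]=a@[[0.08, -0.01, -0.07], [0.05, -0.19, -0.11], [-0.1, -0.03, 0.20]]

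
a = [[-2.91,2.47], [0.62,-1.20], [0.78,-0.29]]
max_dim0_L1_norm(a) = 4.31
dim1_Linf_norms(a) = [2.91, 1.2, 0.78]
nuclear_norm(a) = 4.67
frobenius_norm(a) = 4.13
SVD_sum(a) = [[-2.84, 2.54], [0.94, -0.84], [0.58, -0.52]] + [[-0.07, -0.07],[-0.32, -0.36],[0.20, 0.23]]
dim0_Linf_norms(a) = [2.91, 2.47]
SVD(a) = [[-0.93, -0.17],  [0.31, -0.83],  [0.19, 0.53]] @ diag([4.0929613628906765, 0.5775528390408102]) @ [[0.75, -0.67], [0.67, 0.75]]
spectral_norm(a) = 4.09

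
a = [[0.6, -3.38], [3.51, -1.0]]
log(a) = [[1.6, -1.64], [1.71, 0.82]]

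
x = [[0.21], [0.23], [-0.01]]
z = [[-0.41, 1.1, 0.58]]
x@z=[[-0.09, 0.23, 0.12], [-0.09, 0.25, 0.13], [0.00, -0.01, -0.01]]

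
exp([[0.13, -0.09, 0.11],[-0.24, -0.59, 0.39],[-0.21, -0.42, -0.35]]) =[[1.14,-0.09,0.08], [-0.22,0.52,0.23], [-0.15,-0.25,0.64]]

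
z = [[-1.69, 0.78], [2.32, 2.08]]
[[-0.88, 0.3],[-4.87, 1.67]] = z @ [[-0.37, 0.13],[-1.93, 0.66]]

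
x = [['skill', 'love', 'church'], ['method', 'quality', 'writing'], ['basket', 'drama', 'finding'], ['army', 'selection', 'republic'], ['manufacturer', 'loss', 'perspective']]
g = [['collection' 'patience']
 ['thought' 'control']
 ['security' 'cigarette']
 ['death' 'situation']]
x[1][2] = 'writing'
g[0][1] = 'patience'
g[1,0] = 'thought'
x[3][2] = 'republic'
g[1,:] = ['thought', 'control']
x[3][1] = 'selection'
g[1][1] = 'control'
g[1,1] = 'control'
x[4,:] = ['manufacturer', 'loss', 'perspective']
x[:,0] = ['skill', 'method', 'basket', 'army', 'manufacturer']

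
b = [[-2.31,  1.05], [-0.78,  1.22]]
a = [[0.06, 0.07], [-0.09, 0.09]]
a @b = [[-0.19, 0.15], [0.14, 0.02]]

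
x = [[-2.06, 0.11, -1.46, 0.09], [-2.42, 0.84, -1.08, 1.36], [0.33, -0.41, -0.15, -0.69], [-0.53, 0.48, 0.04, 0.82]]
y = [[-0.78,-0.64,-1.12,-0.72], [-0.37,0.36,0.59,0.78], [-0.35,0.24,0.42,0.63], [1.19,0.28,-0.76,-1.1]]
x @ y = [[2.18, 1.03, 1.69, 0.55],  [3.57, 1.97, 1.72, 0.22],  [-0.87, -0.59, -0.15, 0.11],  [1.20, 0.75, 0.27, -0.12]]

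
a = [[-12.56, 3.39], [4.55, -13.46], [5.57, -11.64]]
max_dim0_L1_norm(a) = 28.49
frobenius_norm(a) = 23.19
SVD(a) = [[-0.47, -0.87],[0.64, -0.43],[0.6, -0.23]] @ diag([21.156716902522845, 9.488289092692334]) @ [[0.58, -0.82],[0.82, 0.58]]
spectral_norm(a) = 21.16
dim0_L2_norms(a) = [14.47, 18.12]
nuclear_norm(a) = 30.65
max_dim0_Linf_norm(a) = 13.46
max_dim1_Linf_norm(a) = 13.46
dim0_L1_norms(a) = [22.68, 28.49]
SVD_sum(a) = [[-5.79, 8.18], [7.87, -11.11], [7.35, -10.38]] + [[-6.77, -4.79], [-3.32, -2.35], [-1.78, -1.26]]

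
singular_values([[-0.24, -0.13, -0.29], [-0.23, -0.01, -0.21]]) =[0.5, 0.08]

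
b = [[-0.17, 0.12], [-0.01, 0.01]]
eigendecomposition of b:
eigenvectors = [[-1.00, -0.57], [-0.06, -0.82]]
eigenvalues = [-0.16, 0.0]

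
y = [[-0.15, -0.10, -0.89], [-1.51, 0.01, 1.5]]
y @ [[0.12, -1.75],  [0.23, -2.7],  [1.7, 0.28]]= [[-1.55, 0.28], [2.37, 3.04]]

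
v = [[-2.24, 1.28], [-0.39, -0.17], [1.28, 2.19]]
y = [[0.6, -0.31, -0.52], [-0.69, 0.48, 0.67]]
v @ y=[[-2.23, 1.31, 2.02], [-0.12, 0.04, 0.09], [-0.74, 0.65, 0.8]]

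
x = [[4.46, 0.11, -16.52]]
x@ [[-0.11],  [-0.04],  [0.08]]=[[-1.82]]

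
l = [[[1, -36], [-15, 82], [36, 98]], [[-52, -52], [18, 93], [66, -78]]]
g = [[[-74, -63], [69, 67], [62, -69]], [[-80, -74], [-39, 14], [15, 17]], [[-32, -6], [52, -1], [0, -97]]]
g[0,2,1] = -69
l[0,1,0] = -15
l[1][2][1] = -78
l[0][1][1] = 82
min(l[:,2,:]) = -78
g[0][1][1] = 67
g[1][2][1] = 17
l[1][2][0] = 66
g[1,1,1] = 14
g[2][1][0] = 52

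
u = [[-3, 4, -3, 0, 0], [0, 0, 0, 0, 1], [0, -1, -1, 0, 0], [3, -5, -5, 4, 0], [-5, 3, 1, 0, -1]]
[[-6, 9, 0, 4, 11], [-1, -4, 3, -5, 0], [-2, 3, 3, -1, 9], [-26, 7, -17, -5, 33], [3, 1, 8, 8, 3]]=u@[[0, 0, -4, 0, -4], [0, 0, -3, 1, -4], [2, -3, 0, 0, -5], [-4, -2, -5, 0, 0], [-1, -4, 3, -5, 0]]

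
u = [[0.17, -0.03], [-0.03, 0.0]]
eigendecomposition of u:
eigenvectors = [[0.99,0.17],  [-0.17,0.99]]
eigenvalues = [0.18, -0.01]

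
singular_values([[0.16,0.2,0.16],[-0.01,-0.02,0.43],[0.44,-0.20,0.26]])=[0.63, 0.35, 0.24]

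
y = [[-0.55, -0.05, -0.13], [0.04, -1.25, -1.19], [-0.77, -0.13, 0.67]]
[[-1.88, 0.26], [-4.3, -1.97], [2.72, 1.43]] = y @ [[2.18, -0.8], [-2.32, 0.33], [6.12, 1.28]]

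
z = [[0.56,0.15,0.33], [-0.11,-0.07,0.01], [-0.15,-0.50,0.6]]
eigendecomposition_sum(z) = [[-0.00-0.00j, (-0.01+0j), 0.00+0.00j], [0j, (0.01+0j), -0.00-0.00j], [0.00+0.00j, (0.01+0j), -0.00-0.00j]] + [[(0.28+0.18j), (0.08+0.59j), (0.16-0.69j)], [-0.06-0.02j, (-0.04-0.1j), 0.01+0.12j], [(-0.08+0.12j), -0.25+0.04j, 0.30+0.06j]] + [[(0.28-0.18j),  0.08-0.59j,  0.16+0.69j], [(-0.06+0.02j),  -0.04+0.10j,  (0.01-0.12j)], [-0.08-0.12j,  (-0.25-0.04j),  (0.3-0.06j)]]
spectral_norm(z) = 0.80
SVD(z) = [[0.17, 0.97, 0.16], [0.07, -0.17, 0.98], [0.98, -0.15, -0.10]] @ diag([0.8021079580857198, 0.6716972375362784, 0.006756083309840181]) @ [[-0.08,-0.59,0.81], [0.87,0.35,0.34], [-0.48,0.73,0.49]]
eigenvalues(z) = [(0.01+0j), (0.54+0.15j), (0.54-0.15j)]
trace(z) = 1.09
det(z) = 0.00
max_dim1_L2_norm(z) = 0.8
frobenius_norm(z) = 1.05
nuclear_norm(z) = 1.48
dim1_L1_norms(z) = [1.04, 0.19, 1.25]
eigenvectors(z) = [[-0.49+0.00j,0.91+0.00j,(0.91-0j)], [0.72+0.00j,-0.15+0.04j,-0.15-0.04j], [0.49+0.00j,0.01+0.39j,0.01-0.39j]]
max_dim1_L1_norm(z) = 1.25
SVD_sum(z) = [[-0.01, -0.08, 0.11], [-0.0, -0.03, 0.05], [-0.06, -0.46, 0.64]] + [[0.57, 0.23, 0.22], [-0.10, -0.04, -0.04], [-0.09, -0.04, -0.03]] + [[-0.0, 0.00, 0.0], [-0.00, 0.0, 0.00], [0.00, -0.00, -0.00]]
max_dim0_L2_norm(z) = 0.68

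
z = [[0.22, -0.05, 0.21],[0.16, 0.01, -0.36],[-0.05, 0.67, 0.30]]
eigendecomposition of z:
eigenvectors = [[(-0.93+0j),(0.12+0.31j),0.12-0.31j], [-0.07+0.00j,(0.21-0.53j),(0.21+0.53j)], [(-0.36+0j),(-0.75+0j),(-0.75-0j)]]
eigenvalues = [(0.3+0j), (0.12+0.5j), (0.12-0.5j)]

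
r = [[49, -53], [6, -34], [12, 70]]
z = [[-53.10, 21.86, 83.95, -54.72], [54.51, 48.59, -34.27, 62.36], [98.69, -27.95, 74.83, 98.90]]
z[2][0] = 98.69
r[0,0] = 49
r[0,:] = [49, -53]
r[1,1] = -34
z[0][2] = 83.95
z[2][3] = 98.9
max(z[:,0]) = 98.69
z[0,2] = 83.95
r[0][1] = -53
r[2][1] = 70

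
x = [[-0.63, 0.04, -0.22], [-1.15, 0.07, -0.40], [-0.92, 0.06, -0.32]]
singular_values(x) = [1.7, 0.0, 0.0]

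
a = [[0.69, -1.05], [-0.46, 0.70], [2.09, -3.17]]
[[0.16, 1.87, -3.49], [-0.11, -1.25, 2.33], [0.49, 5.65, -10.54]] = a @ [[1.19,0.55,-0.98], [0.63,-1.42,2.68]]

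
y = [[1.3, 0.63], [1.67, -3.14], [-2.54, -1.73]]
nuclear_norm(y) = 6.95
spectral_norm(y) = 3.64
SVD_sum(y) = [[-0.01, 0.61], [0.04, -3.16], [0.02, -1.7]] + [[1.31, 0.02], [1.63, 0.02], [-2.56, -0.03]]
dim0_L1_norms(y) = [5.51, 5.5]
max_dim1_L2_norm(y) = 3.56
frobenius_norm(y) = 4.92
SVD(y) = [[0.17,0.4], [-0.87,0.49], [-0.47,-0.78]] @ diag([3.6400279840426486, 3.306069611394536]) @ [[-0.01, 1.0], [1.0, 0.01]]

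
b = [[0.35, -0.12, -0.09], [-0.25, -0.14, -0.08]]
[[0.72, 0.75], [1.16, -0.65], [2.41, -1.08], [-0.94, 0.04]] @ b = [[0.06,-0.19,-0.12], [0.57,-0.05,-0.05], [1.11,-0.14,-0.13], [-0.34,0.11,0.08]]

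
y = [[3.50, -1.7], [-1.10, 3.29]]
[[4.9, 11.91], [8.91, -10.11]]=y@[[3.24, 2.28], [3.79, -2.31]]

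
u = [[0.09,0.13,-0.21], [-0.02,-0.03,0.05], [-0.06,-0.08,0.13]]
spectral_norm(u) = 0.32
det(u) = -0.00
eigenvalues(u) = [0.19, -0.01, 0.0]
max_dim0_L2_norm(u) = 0.25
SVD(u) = [[-0.83,0.41,0.37], [0.2,-0.4,0.89], [0.52,0.82,0.25]] @ diag([0.31588711129674046, 0.003827374214287002, 0.0008271174188285624]) @ [[-0.35,-0.49,0.80],[-0.94,0.18,-0.3],[0.00,0.85,0.53]]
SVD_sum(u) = [[0.09, 0.13, -0.21], [-0.02, -0.03, 0.05], [-0.06, -0.08, 0.13]] + [[-0.00,0.00,-0.0], [0.0,-0.0,0.0], [-0.00,0.00,-0.0]] + [[0.00, 0.00, 0.0], [0.00, 0.0, 0.0], [0.00, 0.00, 0.00]]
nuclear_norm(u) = 0.32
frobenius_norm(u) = 0.32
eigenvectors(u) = [[-0.83, 0.91, 0.02], [0.19, -0.38, -0.85], [0.53, 0.17, -0.52]]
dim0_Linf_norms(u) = [0.09, 0.13, 0.21]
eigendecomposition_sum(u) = [[0.09, 0.13, -0.20], [-0.02, -0.03, 0.05], [-0.06, -0.08, 0.13]] + [[-0.0, 0.0, -0.01],[0.0, -0.0, 0.00],[-0.00, 0.00, -0.00]] + [[-0.00, -0.00, -0.0], [0.00, 0.0, 0.00], [0.00, 0.00, 0.0]]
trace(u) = 0.19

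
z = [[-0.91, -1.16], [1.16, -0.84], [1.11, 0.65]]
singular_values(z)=[1.97, 1.42]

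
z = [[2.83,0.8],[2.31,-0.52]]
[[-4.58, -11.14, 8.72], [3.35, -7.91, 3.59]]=z @ [[0.09, -3.65, 2.23], [-6.04, -1.01, 3.01]]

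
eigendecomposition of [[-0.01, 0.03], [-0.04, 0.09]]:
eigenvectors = [[-0.91, -0.33], [-0.42, -0.94]]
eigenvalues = [0.0, 0.08]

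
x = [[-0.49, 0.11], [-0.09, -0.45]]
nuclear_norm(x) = 0.96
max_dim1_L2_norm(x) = 0.5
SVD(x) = [[-0.99, 0.13], [0.13, 0.99]] @ diag([0.5028812308443564, 0.45815987129436064]) @ [[0.94, -0.33], [-0.33, -0.94]]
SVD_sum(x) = [[-0.47,  0.16], [0.06,  -0.02]] + [[-0.02,-0.05], [-0.15,-0.43]]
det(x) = 0.23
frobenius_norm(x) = 0.68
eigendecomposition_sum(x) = [[(-0.25+0j), 0.06+0.27j], [(-0.04-0.22j), (-0.23+0.1j)]] + [[(-0.24-0j), 0.06-0.27j], [(-0.04+0.22j), (-0.22-0.1j)]]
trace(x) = -0.94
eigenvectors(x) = [[(0.74+0j), 0.74-0.00j], [0.13+0.66j, 0.13-0.66j]]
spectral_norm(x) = 0.50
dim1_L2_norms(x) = [0.5, 0.46]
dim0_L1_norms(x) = [0.58, 0.56]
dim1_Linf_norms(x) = [0.49, 0.45]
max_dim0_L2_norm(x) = 0.5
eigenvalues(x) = [(-0.47+0.1j), (-0.47-0.1j)]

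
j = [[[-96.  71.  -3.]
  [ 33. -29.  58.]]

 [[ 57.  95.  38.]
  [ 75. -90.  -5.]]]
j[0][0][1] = 71.0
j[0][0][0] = -96.0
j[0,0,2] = -3.0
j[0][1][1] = -29.0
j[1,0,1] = 95.0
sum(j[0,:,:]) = 34.0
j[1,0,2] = 38.0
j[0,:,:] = [[-96.0, 71.0, -3.0], [33.0, -29.0, 58.0]]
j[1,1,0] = 75.0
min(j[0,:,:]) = -96.0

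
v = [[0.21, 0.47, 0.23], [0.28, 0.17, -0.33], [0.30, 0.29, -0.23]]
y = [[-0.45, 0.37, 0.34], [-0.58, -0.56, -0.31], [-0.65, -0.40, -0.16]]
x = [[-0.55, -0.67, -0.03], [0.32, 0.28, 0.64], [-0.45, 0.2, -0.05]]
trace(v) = 0.15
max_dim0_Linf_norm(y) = 0.65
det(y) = 0.01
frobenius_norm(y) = 1.35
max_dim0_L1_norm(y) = 1.68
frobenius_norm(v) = 0.87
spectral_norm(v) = 0.73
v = y @ x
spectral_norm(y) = 1.15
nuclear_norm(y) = 1.86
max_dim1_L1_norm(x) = 1.25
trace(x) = -0.32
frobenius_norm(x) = 1.26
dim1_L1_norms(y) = [1.16, 1.45, 1.21]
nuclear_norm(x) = 2.04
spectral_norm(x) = 1.05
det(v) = 0.00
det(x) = 0.25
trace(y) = -1.17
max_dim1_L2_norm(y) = 0.86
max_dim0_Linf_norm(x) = 0.67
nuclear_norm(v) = 1.21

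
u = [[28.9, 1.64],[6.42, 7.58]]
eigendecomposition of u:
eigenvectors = [[0.96, -0.08], [0.28, 1.0]]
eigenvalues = [29.38, 7.1]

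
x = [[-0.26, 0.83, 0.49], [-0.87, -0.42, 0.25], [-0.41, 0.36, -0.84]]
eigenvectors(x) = [[-0.71+0.00j,(-0.71-0j),(-0.06+0j)], [0.02-0.63j,(0.02+0.63j),-0.47+0.00j], [(-0.04-0.33j),-0.04+0.33j,0.88+0.00j]]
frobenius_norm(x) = 1.73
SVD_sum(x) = [[-0.02, -0.03, 0.45], [-0.01, -0.02, 0.31], [0.03, 0.05, -0.84]] + [[0.31, 0.54, 0.04], [-0.39, -0.67, -0.05], [0.02, 0.04, 0.0]] + [[-0.55, 0.32, -0.00], [-0.47, 0.27, -0.00], [-0.47, 0.27, -0.00]]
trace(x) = -1.52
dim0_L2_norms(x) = [1.0, 1.0, 1.0]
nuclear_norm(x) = 3.00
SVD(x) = [[-0.45, -0.62, -0.64], [-0.31, 0.78, -0.54], [0.84, -0.05, -0.54]] @ diag([1.0041217488714143, 0.9979964806970172, 0.9957120758330593]) @ [[0.04,0.06,-1.0], [-0.5,-0.86,-0.07], [0.87,-0.50,0.0]]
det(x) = -1.00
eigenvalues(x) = [(-0.26+0.96j), (-0.26-0.96j), (-1+0j)]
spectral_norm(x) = 1.00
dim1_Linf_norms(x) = [0.83, 0.87, 0.84]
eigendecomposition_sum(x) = [[-0.13+0.48j, 0.43+0.10j, (0.22+0.09j)], [(-0.42-0.13j), (-0.1+0.38j), -0.08+0.19j], [-0.23-0.04j, -0.03+0.20j, -0.03+0.11j]] + [[(-0.13-0.48j), 0.43-0.10j, 0.22-0.09j], [(-0.42+0.13j), (-0.1-0.38j), -0.08-0.19j], [-0.23+0.04j, -0.03-0.20j, (-0.03-0.11j)]] + [[-0.00+0.00j,-0.03-0.00j,0.05+0.00j], [-0.03+0.00j,-0.22-0.00j,0.41+0.00j], [(0.05-0j),0.41+0.00j,(-0.78-0j)]]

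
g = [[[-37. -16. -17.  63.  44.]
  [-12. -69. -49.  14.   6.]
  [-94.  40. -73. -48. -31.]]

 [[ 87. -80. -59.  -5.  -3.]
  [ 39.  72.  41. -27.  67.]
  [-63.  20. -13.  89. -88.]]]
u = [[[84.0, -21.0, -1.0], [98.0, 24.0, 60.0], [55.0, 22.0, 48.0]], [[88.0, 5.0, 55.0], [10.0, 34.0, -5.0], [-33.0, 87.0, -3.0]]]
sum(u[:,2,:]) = 176.0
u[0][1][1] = 24.0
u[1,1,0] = 10.0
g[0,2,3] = -48.0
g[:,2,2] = [-73.0, -13.0]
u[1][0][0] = 88.0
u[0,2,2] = 48.0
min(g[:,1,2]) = -49.0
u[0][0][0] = 84.0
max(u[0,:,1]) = 24.0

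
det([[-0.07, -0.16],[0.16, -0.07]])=0.031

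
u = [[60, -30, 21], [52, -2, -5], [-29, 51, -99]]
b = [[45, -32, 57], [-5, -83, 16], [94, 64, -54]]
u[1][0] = 52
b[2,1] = 64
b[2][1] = 64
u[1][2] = -5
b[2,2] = -54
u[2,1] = 51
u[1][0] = 52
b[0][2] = 57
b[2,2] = -54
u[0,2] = 21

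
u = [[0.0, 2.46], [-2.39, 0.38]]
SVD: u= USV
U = [[0.74, 0.67],[0.67, -0.74]]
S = [2.63, 2.24]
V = [[-0.61, 0.79], [0.79, 0.61]]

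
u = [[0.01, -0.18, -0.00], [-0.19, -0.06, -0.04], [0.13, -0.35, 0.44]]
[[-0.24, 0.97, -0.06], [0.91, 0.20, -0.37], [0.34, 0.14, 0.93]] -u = [[-0.25, 1.15, -0.06], [1.1, 0.26, -0.33], [0.21, 0.49, 0.49]]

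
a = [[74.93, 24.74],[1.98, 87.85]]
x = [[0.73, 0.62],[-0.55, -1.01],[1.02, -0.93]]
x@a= [[55.93, 72.53], [-43.21, -102.34], [74.59, -56.47]]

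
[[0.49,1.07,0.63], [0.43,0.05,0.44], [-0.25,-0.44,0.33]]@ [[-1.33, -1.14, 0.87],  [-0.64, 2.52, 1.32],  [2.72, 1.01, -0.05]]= [[0.38,2.77,1.81], [0.59,0.08,0.42], [1.51,-0.49,-0.81]]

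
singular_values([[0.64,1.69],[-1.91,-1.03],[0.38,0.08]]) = [2.67, 0.99]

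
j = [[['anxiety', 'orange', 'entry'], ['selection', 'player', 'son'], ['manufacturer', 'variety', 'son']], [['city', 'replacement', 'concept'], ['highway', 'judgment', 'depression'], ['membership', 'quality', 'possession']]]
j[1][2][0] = 'membership'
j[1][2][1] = 'quality'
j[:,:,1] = [['orange', 'player', 'variety'], ['replacement', 'judgment', 'quality']]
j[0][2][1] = 'variety'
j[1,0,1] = 'replacement'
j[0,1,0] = 'selection'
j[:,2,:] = [['manufacturer', 'variety', 'son'], ['membership', 'quality', 'possession']]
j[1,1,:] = ['highway', 'judgment', 'depression']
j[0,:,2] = ['entry', 'son', 'son']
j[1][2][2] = 'possession'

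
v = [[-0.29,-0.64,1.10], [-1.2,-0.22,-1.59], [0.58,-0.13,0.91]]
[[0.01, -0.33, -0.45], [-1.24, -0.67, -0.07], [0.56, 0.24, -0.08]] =v @ [[0.47, 0.42, 0.16], [0.41, 0.41, 0.4], [0.37, 0.05, -0.13]]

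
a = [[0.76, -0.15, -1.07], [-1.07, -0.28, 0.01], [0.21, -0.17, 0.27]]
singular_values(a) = [1.52, 0.85, 0.28]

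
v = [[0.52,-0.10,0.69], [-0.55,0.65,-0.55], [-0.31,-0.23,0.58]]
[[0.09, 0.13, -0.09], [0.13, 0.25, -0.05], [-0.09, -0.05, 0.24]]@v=[[0.0,  0.1,  -0.06], [-0.05,  0.16,  -0.08], [-0.09,  -0.08,  0.10]]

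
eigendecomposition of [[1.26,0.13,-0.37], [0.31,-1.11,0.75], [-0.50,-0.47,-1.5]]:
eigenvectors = [[(-0.98+0j), (-0.08+0.06j), (-0.08-0.06j)], [-0.07+0.00j, 0.80+0.00j, 0.80-0.00j], [(0.18+0j), (-0.21+0.55j), -0.21-0.55j]]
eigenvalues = [(1.34+0j), (-1.34+0.54j), (-1.34-0.54j)]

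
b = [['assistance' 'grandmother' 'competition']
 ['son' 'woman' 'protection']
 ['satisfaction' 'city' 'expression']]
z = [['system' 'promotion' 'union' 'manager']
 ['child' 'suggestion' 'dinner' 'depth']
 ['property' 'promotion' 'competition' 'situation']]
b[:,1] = ['grandmother', 'woman', 'city']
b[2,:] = ['satisfaction', 'city', 'expression']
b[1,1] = 'woman'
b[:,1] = ['grandmother', 'woman', 'city']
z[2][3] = 'situation'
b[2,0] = 'satisfaction'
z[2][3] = 'situation'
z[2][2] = 'competition'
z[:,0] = ['system', 'child', 'property']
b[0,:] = ['assistance', 'grandmother', 'competition']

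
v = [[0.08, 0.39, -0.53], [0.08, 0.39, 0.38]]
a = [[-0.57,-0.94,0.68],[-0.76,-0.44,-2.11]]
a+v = [[-0.49, -0.55, 0.15],[-0.68, -0.05, -1.73]]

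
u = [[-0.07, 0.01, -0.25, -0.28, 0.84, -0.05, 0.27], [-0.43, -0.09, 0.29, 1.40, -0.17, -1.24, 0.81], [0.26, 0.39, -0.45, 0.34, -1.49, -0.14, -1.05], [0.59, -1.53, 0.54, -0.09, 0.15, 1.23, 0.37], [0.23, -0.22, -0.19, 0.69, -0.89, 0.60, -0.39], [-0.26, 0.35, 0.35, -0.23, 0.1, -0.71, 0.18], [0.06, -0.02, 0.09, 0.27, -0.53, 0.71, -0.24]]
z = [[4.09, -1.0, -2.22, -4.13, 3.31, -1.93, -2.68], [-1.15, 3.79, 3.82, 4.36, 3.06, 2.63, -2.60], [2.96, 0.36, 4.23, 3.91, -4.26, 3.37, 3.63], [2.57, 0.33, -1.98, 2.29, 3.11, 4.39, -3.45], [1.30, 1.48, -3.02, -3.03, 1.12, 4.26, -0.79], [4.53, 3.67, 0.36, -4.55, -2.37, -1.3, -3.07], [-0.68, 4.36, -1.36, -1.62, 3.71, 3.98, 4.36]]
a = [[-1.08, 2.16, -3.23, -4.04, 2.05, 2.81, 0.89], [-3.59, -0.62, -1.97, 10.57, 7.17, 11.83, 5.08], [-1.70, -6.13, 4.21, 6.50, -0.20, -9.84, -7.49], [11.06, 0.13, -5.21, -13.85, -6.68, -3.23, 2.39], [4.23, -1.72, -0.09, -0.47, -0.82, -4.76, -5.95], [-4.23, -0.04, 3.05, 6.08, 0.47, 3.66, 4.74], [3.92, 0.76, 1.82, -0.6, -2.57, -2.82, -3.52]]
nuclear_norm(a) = 65.53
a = u @ z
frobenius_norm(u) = 4.21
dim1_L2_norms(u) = [0.96, 2.11, 1.97, 2.16, 1.38, 0.95, 0.96]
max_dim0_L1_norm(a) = 42.11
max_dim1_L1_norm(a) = 42.55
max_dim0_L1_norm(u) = 4.68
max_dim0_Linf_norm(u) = 1.53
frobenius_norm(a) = 35.69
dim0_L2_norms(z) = [7.49, 7.09, 7.24, 9.44, 8.29, 8.77, 8.25]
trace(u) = -2.54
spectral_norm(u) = 2.61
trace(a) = -12.02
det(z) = 225743.84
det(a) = 19.27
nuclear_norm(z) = 50.67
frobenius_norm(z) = 21.49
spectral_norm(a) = 27.36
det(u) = 0.00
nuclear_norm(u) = 8.28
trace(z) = 18.58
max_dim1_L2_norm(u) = 2.16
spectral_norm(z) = 12.40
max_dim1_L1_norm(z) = 22.72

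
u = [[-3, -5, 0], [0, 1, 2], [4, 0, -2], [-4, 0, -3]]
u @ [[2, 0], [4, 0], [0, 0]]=[[-26, 0], [4, 0], [8, 0], [-8, 0]]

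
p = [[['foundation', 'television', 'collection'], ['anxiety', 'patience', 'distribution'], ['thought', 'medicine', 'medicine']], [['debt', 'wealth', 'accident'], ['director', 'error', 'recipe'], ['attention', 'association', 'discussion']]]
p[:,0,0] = ['foundation', 'debt']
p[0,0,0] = 'foundation'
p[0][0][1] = 'television'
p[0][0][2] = 'collection'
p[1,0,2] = 'accident'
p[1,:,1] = ['wealth', 'error', 'association']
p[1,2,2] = 'discussion'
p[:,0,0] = ['foundation', 'debt']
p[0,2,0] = 'thought'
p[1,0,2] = 'accident'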